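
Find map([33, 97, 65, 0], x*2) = [66, 194, 130, 0]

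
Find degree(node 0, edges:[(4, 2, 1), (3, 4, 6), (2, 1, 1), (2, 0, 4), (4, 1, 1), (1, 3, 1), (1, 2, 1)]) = 1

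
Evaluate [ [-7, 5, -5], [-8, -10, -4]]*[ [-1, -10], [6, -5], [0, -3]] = [[37, 60], [-52, 142]]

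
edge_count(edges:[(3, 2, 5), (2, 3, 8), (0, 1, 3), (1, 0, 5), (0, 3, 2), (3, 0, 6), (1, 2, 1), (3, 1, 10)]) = 8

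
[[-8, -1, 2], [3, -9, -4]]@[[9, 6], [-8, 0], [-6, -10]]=[[-76, -68], [123, 58]]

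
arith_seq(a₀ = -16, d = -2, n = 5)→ [-16, -18, -20, -22, -24]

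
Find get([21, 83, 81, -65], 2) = 81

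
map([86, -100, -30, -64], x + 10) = 86+10=96, -100+10=-90, -30+10=-20, -64+10=-54
= [96, -90, -20, -54]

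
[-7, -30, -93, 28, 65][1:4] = [-30, -93, 28]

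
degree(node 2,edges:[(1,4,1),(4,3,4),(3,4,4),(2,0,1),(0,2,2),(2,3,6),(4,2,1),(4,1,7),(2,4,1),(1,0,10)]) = incident: (2,0), (0,2), (2,3), (4,2), (2,4)
= 5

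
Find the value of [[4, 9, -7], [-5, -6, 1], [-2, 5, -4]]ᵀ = [[4, -5, -2], [9, -6, 5], [-7, 1, -4]]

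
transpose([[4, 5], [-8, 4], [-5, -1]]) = [[4, -8, -5], [5, 4, -1]]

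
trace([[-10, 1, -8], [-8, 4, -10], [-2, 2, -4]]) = -10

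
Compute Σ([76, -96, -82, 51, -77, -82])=76 + (-96) + (-82) + 51 + (-77) + (-82)
= -210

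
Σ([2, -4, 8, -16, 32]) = 22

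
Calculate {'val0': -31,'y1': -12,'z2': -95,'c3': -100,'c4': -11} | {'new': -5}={'val0': -31, 'y1': -12, 'z2': -95, 'c3': -100, 'c4': -11, 'new': -5}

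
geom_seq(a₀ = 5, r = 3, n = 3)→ [5, 15, 45]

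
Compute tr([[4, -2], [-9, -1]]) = diagonal: 4 + (-1)
= 3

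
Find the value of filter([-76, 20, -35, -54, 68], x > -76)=keep x where x > -76: -76✗, 20✓, -35✓, -54✓, 68✓
= [20, -35, -54, 68]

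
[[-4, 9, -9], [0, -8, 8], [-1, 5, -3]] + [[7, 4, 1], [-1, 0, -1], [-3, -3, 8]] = [[3, 13, -8], [-1, -8, 7], [-4, 2, 5]]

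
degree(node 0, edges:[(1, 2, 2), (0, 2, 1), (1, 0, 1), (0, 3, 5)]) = incident: (0,2), (1,0), (0,3)
= 3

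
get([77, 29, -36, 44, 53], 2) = -36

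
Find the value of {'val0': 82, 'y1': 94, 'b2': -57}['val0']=82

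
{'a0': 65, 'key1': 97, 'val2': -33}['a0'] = 65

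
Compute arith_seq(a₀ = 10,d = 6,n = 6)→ a_0 = 10 + 0*6 = 10
a_1 = 10 + 1*6 = 16
a_2 = 10 + 2*6 = 22
...
= [10, 16, 22, 28, 34, 40]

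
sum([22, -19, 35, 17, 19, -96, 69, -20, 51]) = 78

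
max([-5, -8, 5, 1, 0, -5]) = 5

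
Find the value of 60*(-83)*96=-478080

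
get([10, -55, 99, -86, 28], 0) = 10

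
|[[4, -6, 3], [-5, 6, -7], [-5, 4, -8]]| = (1)*(4)*det([[6, -7], [4, -8]]) + (-1)*(-6)*det([[-5, -7], [-5, -8]]) + (1)*(3)*det([[-5, 6], [-5, 4]])
= -80 + 30 + 30
= -20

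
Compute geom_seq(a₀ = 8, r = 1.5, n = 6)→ a_0 = 8*1.5^0 = 8.0
a_1 = 8*1.5^1 = 12.0
a_2 = 8*1.5^2 = 18.0
...
= [8.0, 12.0, 18.0, 27.0, 40.5, 60.75]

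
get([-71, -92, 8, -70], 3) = -70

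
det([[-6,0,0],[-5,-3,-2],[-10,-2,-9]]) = -138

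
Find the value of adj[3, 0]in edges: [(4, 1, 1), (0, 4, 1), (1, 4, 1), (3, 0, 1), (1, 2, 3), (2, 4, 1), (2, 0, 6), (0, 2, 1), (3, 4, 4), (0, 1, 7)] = 1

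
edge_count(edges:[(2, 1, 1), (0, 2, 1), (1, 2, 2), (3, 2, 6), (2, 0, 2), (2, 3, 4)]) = 6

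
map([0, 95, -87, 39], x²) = (0)²=0, (95)²=9025, (-87)²=7569, (39)²=1521
= [0, 9025, 7569, 1521]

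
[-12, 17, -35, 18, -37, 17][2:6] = [-35, 18, -37, 17]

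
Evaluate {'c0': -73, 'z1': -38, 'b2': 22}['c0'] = -73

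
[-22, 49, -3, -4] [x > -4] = [49, -3]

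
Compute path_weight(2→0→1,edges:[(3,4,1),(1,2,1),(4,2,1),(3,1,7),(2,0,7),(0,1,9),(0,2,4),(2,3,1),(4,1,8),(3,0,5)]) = w(2→0)=7 + w(0→1)=9
= 16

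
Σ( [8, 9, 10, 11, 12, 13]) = 8 + 9 + 10 + 11 + 12 + 13
= 63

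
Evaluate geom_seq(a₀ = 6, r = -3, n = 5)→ a_0 = 6*(-3)^0 = 6
a_1 = 6*(-3)^1 = -18
a_2 = 6*(-3)^2 = 54
...
= [6, -18, 54, -162, 486]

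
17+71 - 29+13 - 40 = 32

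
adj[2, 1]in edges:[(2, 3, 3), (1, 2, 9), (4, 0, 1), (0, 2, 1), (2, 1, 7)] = 7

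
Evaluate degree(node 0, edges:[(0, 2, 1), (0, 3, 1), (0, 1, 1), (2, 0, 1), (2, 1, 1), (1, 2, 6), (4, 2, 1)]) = 4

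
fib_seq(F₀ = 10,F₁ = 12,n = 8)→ [10, 12, 22, 34, 56, 90, 146, 236]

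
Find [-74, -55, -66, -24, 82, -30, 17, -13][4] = 82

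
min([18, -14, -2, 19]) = -14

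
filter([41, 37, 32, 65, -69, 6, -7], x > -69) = keep x where x > -69: 41✓, 37✓, 32✓, 65✓, -69✗, 6✓, -7✓
= [41, 37, 32, 65, 6, -7]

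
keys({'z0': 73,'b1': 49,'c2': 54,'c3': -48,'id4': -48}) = ['z0', 'b1', 'c2', 'c3', 'id4']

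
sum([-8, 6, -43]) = -45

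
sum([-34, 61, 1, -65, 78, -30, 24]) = 35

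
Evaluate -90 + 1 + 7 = -82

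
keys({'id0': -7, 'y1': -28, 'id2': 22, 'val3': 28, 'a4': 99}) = ['id0', 'y1', 'id2', 'val3', 'a4']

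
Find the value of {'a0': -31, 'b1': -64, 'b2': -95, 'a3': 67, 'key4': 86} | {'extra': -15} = {'a0': -31, 'b1': -64, 'b2': -95, 'a3': 67, 'key4': 86, 'extra': -15}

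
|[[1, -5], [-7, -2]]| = -37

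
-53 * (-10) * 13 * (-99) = -682110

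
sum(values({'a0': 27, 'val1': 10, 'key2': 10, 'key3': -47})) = 27 + 10 + 10 + (-47)
= 0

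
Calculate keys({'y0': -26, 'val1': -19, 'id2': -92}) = ['y0', 'val1', 'id2']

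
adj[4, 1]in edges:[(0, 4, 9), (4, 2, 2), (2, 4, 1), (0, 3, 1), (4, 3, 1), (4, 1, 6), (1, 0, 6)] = 6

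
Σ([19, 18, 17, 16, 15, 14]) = 19 + 18 + 17 + 16 + 15 + 14
= 99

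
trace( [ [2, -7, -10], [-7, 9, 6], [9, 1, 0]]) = 11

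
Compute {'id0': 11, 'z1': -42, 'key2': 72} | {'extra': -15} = {'id0': 11, 'z1': -42, 'key2': 72, 'extra': -15}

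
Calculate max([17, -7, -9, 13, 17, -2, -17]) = 17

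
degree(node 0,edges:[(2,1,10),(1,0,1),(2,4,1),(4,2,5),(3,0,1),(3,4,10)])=2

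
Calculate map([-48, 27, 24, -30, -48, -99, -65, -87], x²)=[2304, 729, 576, 900, 2304, 9801, 4225, 7569]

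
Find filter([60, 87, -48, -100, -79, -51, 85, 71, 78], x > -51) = [60, 87, -48, 85, 71, 78]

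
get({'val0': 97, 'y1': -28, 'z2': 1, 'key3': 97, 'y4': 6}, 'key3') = 97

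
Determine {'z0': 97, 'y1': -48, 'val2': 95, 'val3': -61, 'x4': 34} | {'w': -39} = {'z0': 97, 'y1': -48, 'val2': 95, 'val3': -61, 'x4': 34, 'w': -39}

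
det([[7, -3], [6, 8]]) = (7)*(8) - (-3)*(6)
= 74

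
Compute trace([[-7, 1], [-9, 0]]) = diagonal: (-7) + 0
= -7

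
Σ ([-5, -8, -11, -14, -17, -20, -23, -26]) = (-5) + (-8) + (-11) + (-14) + (-17) + (-20) + (-23) + (-26)
= -124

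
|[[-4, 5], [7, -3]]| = (-4)*(-3) - (5)*(7)
= -23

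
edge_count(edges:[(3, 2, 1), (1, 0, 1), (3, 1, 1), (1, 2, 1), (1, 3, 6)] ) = 5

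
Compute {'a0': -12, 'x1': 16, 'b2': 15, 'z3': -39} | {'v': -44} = {'a0': -12, 'x1': 16, 'b2': 15, 'z3': -39, 'v': -44}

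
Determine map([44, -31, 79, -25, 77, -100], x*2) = 44*2=88, -31*2=-62, 79*2=158, -25*2=-50, 77*2=154, -100*2=-200
= [88, -62, 158, -50, 154, -200]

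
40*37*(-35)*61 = -3159800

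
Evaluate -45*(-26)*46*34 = 1829880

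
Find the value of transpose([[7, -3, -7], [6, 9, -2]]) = [[7, 6], [-3, 9], [-7, -2]]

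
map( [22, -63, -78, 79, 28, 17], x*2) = 22*2=44, -63*2=-126, -78*2=-156, 79*2=158, 28*2=56, 17*2=34
= [44, -126, -156, 158, 56, 34]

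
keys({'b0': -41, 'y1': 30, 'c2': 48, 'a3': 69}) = ['b0', 'y1', 'c2', 'a3']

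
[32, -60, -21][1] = -60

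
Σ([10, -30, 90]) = 70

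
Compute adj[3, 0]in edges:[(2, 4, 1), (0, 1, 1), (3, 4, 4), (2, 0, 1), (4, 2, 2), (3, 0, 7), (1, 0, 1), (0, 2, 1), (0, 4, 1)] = 7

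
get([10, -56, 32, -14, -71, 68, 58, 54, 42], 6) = 58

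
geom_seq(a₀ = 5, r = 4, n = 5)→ a_0 = 5*4^0 = 5
a_1 = 5*4^1 = 20
a_2 = 5*4^2 = 80
...
= [5, 20, 80, 320, 1280]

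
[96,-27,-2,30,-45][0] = 96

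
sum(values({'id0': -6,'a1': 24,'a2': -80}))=(-6) + 24 + (-80)
= -62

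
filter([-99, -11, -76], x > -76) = keep x where x > -76: -99✗, -11✓, -76✗
= [-11]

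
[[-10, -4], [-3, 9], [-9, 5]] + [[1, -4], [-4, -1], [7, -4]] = [[-9, -8], [-7, 8], [-2, 1]]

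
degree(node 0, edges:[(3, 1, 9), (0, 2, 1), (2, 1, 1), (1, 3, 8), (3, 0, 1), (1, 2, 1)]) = incident: (0,2), (3,0)
= 2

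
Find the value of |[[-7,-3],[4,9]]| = (-7)*(9) - (-3)*(4)
= -51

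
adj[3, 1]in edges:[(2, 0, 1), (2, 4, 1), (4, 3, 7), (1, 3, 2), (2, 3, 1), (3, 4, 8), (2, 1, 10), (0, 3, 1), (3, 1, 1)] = 1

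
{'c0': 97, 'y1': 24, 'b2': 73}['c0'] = 97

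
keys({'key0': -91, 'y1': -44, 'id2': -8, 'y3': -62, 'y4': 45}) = ['key0', 'y1', 'id2', 'y3', 'y4']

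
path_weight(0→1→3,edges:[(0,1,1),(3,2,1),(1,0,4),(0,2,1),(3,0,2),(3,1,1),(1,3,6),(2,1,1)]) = 7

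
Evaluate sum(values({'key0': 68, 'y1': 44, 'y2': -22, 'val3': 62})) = 68 + 44 + (-22) + 62
= 152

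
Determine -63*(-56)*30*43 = 4551120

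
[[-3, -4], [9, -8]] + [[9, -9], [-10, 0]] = [[6, -13], [-1, -8]]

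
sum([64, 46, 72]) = 182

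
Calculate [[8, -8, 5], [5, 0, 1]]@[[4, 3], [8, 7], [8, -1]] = [[8, -37], [28, 14]]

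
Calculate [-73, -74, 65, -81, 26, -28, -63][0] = -73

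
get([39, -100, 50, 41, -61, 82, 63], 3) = 41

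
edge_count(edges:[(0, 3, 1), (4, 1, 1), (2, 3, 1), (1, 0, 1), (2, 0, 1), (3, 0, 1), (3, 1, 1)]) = 7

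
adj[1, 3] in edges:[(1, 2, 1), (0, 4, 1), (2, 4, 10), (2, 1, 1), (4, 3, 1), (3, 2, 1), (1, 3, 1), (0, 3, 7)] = 1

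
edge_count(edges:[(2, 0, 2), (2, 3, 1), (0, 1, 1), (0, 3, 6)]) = 4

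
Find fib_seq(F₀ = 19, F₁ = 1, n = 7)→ [19, 1, 20, 21, 41, 62, 103]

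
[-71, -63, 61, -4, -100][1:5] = [-63, 61, -4, -100]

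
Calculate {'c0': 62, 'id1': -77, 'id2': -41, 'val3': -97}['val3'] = -97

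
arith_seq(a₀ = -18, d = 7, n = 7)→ [-18, -11, -4, 3, 10, 17, 24]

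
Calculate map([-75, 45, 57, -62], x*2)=[-150, 90, 114, -124]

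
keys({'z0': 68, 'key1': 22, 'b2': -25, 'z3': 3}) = ['z0', 'key1', 'b2', 'z3']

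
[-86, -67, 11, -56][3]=-56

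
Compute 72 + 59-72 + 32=91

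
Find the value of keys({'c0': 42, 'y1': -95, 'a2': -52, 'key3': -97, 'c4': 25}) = ['c0', 'y1', 'a2', 'key3', 'c4']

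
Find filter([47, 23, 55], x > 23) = keep x where x > 23: 47✓, 23✗, 55✓
= [47, 55]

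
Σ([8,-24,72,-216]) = 8 + -24 + 72 + -216
= -160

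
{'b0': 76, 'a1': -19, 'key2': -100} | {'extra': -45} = {'b0': 76, 'a1': -19, 'key2': -100, 'extra': -45}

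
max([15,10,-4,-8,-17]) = 15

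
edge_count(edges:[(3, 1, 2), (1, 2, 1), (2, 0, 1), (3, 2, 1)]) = 4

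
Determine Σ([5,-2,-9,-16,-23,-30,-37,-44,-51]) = 5 + (-2) + (-9) + (-16) + (-23) + (-30) + (-37) + (-44) + (-51)
= -207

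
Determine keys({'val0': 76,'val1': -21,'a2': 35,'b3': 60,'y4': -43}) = ['val0', 'val1', 'a2', 'b3', 'y4']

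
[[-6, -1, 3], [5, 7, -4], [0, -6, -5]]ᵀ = [[-6, 5, 0], [-1, 7, -6], [3, -4, -5]]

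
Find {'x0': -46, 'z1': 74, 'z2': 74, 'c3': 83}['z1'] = 74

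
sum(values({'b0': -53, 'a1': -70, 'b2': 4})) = -119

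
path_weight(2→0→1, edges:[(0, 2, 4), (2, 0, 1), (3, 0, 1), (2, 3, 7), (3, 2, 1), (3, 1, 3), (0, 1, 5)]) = 6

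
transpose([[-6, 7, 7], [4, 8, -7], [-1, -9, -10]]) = [[-6, 4, -1], [7, 8, -9], [7, -7, -10]]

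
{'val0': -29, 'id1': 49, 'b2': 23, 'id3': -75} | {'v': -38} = {'val0': -29, 'id1': 49, 'b2': 23, 'id3': -75, 'v': -38}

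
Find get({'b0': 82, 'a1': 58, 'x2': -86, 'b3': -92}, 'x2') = -86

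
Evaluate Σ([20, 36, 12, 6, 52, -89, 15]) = 20 + 36 + 12 + 6 + 52 + (-89) + 15
= 52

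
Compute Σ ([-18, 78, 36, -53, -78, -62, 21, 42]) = -34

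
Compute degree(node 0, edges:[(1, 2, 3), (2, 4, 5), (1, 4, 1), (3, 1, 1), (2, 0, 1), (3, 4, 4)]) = 1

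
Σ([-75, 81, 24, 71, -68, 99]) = 132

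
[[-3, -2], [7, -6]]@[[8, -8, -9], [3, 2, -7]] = C[0][0] = (-3)*(8) + (-2)*(3) = -30
C[0][1] = (-3)*(-8) + (-2)*(2) = 20
C[0][2] = (-3)*(-9) + (-2)*(-7) = 41
C[1][0] = (7)*(8) + (-6)*(3) = 38
C[1][1] = (7)*(-8) + (-6)*(2) = -68
C[1][2] = (7)*(-9) + (-6)*(-7) = -21
= [[-30, 20, 41], [38, -68, -21]]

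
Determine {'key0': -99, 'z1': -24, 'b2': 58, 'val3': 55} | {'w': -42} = {'key0': -99, 'z1': -24, 'b2': 58, 'val3': 55, 'w': -42}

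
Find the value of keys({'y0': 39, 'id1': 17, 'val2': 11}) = ['y0', 'id1', 'val2']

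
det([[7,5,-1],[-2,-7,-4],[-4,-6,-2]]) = 6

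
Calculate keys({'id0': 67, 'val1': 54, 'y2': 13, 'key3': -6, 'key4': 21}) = ['id0', 'val1', 'y2', 'key3', 'key4']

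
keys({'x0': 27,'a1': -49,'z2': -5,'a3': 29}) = ['x0', 'a1', 'z2', 'a3']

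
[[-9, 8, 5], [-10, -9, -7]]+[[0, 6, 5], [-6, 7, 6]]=[[-9, 14, 10], [-16, -2, -1]]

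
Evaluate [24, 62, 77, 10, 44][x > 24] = keep x where x > 24: 24✗, 62✓, 77✓, 10✗, 44✓
= [62, 77, 44]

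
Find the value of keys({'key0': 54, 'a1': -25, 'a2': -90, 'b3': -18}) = ['key0', 'a1', 'a2', 'b3']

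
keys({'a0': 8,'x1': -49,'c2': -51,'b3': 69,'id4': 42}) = ['a0', 'x1', 'c2', 'b3', 'id4']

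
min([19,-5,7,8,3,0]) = -5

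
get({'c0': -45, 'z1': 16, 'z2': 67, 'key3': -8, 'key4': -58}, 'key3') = -8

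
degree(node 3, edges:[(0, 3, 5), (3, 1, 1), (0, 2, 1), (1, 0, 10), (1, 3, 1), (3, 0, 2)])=incident: (0,3), (3,1), (1,3), (3,0)
= 4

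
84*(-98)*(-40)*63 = 20744640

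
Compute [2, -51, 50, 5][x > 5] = [50]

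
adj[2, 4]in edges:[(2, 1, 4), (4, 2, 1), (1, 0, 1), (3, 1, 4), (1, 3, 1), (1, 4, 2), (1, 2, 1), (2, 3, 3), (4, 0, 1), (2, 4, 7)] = 7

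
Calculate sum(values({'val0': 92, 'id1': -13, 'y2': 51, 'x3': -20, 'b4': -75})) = 35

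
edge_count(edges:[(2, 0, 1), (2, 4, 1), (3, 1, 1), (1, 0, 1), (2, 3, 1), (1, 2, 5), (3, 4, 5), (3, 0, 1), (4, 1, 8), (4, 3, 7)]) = 10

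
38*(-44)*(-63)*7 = 737352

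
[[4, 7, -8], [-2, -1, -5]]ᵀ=[[4, -2], [7, -1], [-8, -5]]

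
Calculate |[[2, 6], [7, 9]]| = (2)*(9) - (6)*(7)
= -24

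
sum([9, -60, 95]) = 44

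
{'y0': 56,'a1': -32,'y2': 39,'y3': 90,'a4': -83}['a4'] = -83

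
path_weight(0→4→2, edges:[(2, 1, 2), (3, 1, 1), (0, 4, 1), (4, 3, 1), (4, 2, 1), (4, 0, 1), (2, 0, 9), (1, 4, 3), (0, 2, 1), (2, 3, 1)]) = w(0→4)=1 + w(4→2)=1
= 2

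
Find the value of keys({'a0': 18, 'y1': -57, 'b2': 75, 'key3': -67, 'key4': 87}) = ['a0', 'y1', 'b2', 'key3', 'key4']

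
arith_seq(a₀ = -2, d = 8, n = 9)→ a_0 = -2 + 0*8 = -2
a_1 = -2 + 1*8 = 6
a_2 = -2 + 2*8 = 14
...
= [-2, 6, 14, 22, 30, 38, 46, 54, 62]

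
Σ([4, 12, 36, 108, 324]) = 484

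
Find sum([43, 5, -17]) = 31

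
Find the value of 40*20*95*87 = 6612000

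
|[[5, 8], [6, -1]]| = (5)*(-1) - (8)*(6)
= -53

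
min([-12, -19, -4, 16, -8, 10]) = -19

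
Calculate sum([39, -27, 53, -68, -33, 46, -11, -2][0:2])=12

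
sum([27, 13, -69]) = -29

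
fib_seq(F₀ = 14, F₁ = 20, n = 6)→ F_2 = F_1 + F_0 = 34
F_3 = F_2 + F_1 = 54
F_4 = F_3 + F_2 = 88
...
= [14, 20, 34, 54, 88, 142]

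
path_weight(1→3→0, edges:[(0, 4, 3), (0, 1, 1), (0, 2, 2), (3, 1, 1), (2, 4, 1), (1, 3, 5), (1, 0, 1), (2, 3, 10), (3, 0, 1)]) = 6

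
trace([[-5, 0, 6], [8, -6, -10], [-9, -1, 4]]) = diagonal: (-5) + (-6) + 4
= -7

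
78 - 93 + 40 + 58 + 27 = 110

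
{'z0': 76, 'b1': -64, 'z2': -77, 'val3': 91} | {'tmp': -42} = {'z0': 76, 'b1': -64, 'z2': -77, 'val3': 91, 'tmp': -42}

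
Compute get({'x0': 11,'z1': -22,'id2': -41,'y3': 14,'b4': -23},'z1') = -22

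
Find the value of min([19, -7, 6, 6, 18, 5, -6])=-7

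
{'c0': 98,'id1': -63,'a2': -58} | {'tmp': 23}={'c0': 98, 'id1': -63, 'a2': -58, 'tmp': 23}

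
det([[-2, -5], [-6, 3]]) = -36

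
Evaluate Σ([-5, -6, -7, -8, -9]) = (-5) + (-6) + (-7) + (-8) + (-9)
= -35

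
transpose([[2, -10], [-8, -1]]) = [[2, -8], [-10, -1]]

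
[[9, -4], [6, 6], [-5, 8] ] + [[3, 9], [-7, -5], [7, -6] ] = [[12, 5], [-1, 1], [2, 2]]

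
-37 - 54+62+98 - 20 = 49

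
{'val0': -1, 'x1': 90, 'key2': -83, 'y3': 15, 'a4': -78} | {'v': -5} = {'val0': -1, 'x1': 90, 'key2': -83, 'y3': 15, 'a4': -78, 'v': -5}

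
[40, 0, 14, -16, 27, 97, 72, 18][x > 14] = keep x where x > 14: 40✓, 0✗, 14✗, -16✗, 27✓, 97✓, 72✓, 18✓
= [40, 27, 97, 72, 18]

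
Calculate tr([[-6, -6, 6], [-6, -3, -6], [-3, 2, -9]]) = -18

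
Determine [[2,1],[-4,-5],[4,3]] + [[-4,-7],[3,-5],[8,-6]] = [[-2, -6], [-1, -10], [12, -3]]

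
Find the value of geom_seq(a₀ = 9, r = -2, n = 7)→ a_0 = 9*(-2)^0 = 9
a_1 = 9*(-2)^1 = -18
a_2 = 9*(-2)^2 = 36
...
= [9, -18, 36, -72, 144, -288, 576]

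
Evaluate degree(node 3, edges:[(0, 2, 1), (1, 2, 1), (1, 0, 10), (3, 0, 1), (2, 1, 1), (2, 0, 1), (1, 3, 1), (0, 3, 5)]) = 3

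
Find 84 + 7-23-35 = 33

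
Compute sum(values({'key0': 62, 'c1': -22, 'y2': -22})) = 18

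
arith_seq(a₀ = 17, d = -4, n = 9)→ [17, 13, 9, 5, 1, -3, -7, -11, -15]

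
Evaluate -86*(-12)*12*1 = 12384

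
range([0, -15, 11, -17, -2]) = 28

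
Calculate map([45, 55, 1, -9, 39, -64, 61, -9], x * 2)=[90, 110, 2, -18, 78, -128, 122, -18]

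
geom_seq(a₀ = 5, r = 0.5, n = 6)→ [5.0, 2.5, 1.25, 0.625, 0.3125, 0.15625]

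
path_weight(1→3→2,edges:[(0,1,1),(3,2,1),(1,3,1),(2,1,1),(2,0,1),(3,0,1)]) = w(1→3)=1 + w(3→2)=1
= 2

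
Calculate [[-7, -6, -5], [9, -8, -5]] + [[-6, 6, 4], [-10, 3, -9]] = [[-13, 0, -1], [-1, -5, -14]]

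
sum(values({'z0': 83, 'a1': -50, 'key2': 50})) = 83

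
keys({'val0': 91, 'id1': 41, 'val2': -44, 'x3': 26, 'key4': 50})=['val0', 'id1', 'val2', 'x3', 'key4']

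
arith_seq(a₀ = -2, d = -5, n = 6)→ a_0 = -2 + 0*-5 = -2
a_1 = -2 + 1*-5 = -7
a_2 = -2 + 2*-5 = -12
...
= [-2, -7, -12, -17, -22, -27]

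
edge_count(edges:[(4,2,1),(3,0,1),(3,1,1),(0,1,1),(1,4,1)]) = 5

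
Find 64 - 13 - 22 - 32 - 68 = -71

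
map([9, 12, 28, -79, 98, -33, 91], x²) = [81, 144, 784, 6241, 9604, 1089, 8281]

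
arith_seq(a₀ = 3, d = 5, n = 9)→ a_0 = 3 + 0*5 = 3
a_1 = 3 + 1*5 = 8
a_2 = 3 + 2*5 = 13
...
= [3, 8, 13, 18, 23, 28, 33, 38, 43]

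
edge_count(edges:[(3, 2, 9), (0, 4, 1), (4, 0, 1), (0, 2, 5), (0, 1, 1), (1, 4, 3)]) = 6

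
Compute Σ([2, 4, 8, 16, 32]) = 2 + 4 + 8 + 16 + 32
= 62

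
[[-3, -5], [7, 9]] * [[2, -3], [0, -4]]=C[0][0] = (-3)*(2) + (-5)*(0) = -6
C[0][1] = (-3)*(-3) + (-5)*(-4) = 29
C[1][0] = (7)*(2) + (9)*(0) = 14
C[1][1] = (7)*(-3) + (9)*(-4) = -57
= [[-6, 29], [14, -57]]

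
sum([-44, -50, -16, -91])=-201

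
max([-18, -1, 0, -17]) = 0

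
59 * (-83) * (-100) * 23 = 11263100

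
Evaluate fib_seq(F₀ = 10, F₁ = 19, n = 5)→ F_2 = F_1 + F_0 = 29
F_3 = F_2 + F_1 = 48
F_4 = F_3 + F_2 = 77
= [10, 19, 29, 48, 77]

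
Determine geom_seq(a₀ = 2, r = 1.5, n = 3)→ [2.0, 3.0, 4.5]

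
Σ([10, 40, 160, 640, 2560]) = 10 + 40 + 160 + 640 + 2560
= 3410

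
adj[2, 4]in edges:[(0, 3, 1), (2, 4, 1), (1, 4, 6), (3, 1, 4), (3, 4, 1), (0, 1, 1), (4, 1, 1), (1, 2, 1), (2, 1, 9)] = 1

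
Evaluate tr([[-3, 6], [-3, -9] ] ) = -12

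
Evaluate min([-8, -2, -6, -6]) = -8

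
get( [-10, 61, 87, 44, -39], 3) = 44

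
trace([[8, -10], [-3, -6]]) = 2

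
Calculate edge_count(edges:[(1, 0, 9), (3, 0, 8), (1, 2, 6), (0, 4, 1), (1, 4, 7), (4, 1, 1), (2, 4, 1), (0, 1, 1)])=8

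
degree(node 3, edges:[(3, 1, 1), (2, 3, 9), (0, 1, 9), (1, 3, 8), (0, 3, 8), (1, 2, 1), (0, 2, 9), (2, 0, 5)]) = incident: (3,1), (2,3), (1,3), (0,3)
= 4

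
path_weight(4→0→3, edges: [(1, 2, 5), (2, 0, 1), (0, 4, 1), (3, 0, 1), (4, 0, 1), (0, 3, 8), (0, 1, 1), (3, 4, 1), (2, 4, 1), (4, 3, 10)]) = w(4→0)=1 + w(0→3)=8
= 9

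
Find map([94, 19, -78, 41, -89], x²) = [8836, 361, 6084, 1681, 7921]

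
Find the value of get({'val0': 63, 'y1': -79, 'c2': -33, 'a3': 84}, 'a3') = 84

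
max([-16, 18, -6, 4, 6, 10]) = 18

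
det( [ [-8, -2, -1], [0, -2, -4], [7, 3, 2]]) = -22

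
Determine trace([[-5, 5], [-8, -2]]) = -7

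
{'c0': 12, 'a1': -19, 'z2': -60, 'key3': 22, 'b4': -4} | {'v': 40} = {'c0': 12, 'a1': -19, 'z2': -60, 'key3': 22, 'b4': -4, 'v': 40}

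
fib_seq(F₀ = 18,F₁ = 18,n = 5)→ F_2 = F_1 + F_0 = 36
F_3 = F_2 + F_1 = 54
F_4 = F_3 + F_2 = 90
= [18, 18, 36, 54, 90]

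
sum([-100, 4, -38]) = -134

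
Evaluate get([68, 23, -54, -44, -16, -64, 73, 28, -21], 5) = -64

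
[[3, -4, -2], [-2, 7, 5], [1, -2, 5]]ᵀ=[[3, -2, 1], [-4, 7, -2], [-2, 5, 5]]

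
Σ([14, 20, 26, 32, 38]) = 130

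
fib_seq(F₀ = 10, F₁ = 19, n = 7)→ [10, 19, 29, 48, 77, 125, 202]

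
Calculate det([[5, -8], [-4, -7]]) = (5)*(-7) - (-8)*(-4)
= -67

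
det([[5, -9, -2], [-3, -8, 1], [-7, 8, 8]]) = -353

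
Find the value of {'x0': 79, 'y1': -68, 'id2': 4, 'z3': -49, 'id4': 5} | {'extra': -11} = {'x0': 79, 'y1': -68, 'id2': 4, 'z3': -49, 'id4': 5, 'extra': -11}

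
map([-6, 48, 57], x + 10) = [4, 58, 67]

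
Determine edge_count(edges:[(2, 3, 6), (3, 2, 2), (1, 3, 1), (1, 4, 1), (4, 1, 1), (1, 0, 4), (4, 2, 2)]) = 7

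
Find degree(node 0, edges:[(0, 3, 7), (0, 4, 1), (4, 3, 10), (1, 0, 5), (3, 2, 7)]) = 3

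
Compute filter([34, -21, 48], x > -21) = [34, 48]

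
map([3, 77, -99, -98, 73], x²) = [9, 5929, 9801, 9604, 5329]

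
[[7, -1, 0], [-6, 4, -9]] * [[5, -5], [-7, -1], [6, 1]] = C[0][0] = (7)*(5) + (-1)*(-7) + (0)*(6) = 42
C[0][1] = (7)*(-5) + (-1)*(-1) + (0)*(1) = -34
C[1][0] = (-6)*(5) + (4)*(-7) + (-9)*(6) = -112
C[1][1] = (-6)*(-5) + (4)*(-1) + (-9)*(1) = 17
= [[42, -34], [-112, 17]]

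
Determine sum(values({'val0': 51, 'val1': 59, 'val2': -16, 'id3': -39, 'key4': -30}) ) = 25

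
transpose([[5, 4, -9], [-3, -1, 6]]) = [[5, -3], [4, -1], [-9, 6]]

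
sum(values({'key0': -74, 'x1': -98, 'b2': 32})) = (-74) + (-98) + 32
= -140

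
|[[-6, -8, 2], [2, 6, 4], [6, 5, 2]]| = -164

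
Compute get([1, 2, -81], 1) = 2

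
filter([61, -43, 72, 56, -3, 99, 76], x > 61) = keep x where x > 61: 61✗, -43✗, 72✓, 56✗, -3✗, 99✓, 76✓
= [72, 99, 76]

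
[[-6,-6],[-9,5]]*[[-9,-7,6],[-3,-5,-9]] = C[0][0] = (-6)*(-9) + (-6)*(-3) = 72
C[0][1] = (-6)*(-7) + (-6)*(-5) = 72
C[0][2] = (-6)*(6) + (-6)*(-9) = 18
C[1][0] = (-9)*(-9) + (5)*(-3) = 66
C[1][1] = (-9)*(-7) + (5)*(-5) = 38
C[1][2] = (-9)*(6) + (5)*(-9) = -99
= [[72, 72, 18], [66, 38, -99]]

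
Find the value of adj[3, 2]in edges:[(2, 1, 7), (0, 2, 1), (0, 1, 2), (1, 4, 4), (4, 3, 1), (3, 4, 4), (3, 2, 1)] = 1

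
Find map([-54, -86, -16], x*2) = -54*2=-108, -86*2=-172, -16*2=-32
= [-108, -172, -32]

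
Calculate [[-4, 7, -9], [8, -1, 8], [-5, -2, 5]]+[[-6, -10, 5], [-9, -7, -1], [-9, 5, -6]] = [[-10, -3, -4], [-1, -8, 7], [-14, 3, -1]]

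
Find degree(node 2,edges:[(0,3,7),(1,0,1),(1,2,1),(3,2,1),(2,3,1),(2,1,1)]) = incident: (1,2), (3,2), (2,3), (2,1)
= 4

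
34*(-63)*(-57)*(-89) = -10866366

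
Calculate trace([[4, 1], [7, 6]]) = diagonal: 4 + 6
= 10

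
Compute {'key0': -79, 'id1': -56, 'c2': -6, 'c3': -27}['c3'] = -27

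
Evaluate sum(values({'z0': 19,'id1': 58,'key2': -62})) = 19 + 58 + (-62)
= 15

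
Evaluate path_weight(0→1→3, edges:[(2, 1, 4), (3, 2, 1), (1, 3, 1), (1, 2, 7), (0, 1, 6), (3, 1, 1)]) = w(0→1)=6 + w(1→3)=1
= 7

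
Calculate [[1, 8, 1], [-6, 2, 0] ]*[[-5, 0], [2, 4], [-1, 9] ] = [[10, 41], [34, 8]]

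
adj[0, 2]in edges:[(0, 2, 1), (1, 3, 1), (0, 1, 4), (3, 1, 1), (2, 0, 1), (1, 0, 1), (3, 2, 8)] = 1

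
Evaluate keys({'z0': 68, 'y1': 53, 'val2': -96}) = ['z0', 'y1', 'val2']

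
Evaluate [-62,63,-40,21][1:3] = [63, -40]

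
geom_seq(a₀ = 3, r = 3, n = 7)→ [3, 9, 27, 81, 243, 729, 2187]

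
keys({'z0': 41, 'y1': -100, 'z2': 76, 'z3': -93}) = ['z0', 'y1', 'z2', 'z3']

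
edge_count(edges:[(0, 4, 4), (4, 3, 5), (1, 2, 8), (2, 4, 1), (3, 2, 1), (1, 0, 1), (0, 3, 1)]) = 7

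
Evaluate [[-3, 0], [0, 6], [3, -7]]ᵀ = [[-3, 0, 3], [0, 6, -7]]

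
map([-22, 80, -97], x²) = [484, 6400, 9409]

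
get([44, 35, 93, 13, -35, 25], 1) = 35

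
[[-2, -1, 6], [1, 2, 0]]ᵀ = [[-2, 1], [-1, 2], [6, 0]]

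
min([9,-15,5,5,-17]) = -17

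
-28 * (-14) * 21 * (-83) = -683256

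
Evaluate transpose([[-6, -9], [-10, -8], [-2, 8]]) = [[-6, -10, -2], [-9, -8, 8]]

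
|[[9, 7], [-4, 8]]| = (9)*(8) - (7)*(-4)
= 100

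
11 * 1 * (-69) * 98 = -74382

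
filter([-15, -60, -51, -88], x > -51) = [-15]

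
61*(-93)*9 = -51057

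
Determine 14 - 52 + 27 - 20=-31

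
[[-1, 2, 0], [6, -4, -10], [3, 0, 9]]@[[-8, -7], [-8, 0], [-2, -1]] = [[-8, 7], [4, -32], [-42, -30]]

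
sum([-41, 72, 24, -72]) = -17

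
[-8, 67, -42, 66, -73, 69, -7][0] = -8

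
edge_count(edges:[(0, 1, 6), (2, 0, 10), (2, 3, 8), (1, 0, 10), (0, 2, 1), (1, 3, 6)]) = 6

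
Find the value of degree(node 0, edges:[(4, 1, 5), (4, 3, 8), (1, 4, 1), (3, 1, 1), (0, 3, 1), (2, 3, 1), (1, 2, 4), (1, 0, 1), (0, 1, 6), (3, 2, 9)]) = 3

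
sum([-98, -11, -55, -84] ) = (-98) + (-11) + (-55) + (-84)
= -248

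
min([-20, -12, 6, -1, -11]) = -20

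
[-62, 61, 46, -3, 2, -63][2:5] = [46, -3, 2]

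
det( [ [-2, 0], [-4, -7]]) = 14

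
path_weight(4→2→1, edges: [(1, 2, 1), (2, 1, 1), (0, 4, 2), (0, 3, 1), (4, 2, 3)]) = 4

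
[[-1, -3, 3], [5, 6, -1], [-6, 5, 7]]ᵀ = [[-1, 5, -6], [-3, 6, 5], [3, -1, 7]]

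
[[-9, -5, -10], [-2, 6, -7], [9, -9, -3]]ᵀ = [[-9, -2, 9], [-5, 6, -9], [-10, -7, -3]]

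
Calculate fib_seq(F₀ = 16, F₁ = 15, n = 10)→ [16, 15, 31, 46, 77, 123, 200, 323, 523, 846]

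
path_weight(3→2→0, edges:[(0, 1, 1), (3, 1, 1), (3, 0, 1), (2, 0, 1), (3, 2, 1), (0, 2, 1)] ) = 2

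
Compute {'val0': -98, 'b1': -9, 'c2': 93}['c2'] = 93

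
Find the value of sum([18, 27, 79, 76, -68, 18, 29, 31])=18 + 27 + 79 + 76 + (-68) + 18 + 29 + 31
= 210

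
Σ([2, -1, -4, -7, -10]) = -20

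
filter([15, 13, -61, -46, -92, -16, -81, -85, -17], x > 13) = keep x where x > 13: 15✓, 13✗, -61✗, -46✗, -92✗, -16✗, -81✗, -85✗, -17✗
= [15]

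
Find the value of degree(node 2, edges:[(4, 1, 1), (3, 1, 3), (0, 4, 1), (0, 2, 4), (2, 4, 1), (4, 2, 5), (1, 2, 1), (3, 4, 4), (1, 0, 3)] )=4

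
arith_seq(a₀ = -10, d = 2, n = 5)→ a_0 = -10 + 0*2 = -10
a_1 = -10 + 1*2 = -8
a_2 = -10 + 2*2 = -6
...
= [-10, -8, -6, -4, -2]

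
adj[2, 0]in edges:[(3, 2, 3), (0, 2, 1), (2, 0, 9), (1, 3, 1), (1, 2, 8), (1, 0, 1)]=9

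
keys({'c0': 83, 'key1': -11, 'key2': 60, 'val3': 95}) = ['c0', 'key1', 'key2', 'val3']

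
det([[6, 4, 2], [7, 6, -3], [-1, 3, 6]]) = 168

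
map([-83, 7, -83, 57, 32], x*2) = [-166, 14, -166, 114, 64]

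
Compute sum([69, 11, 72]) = 152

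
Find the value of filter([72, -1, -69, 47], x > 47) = keep x where x > 47: 72✓, -1✗, -69✗, 47✗
= [72]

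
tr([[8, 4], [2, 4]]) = 12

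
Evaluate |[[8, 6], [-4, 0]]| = 24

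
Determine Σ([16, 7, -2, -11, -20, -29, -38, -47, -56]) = 16 + 7 + (-2) + (-11) + (-20) + (-29) + (-38) + (-47) + (-56)
= -180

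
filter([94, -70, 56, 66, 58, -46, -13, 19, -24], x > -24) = keep x where x > -24: 94✓, -70✗, 56✓, 66✓, 58✓, -46✗, -13✓, 19✓, -24✗
= [94, 56, 66, 58, -13, 19]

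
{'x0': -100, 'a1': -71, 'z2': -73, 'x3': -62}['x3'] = -62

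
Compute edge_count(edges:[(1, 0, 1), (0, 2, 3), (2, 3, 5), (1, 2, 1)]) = 4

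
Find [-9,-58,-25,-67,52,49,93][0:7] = [-9, -58, -25, -67, 52, 49, 93]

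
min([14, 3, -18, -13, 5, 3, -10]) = -18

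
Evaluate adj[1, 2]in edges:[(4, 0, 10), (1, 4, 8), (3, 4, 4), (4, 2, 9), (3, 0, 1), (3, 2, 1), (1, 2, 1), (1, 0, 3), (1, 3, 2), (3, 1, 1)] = 1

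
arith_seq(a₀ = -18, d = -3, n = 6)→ a_0 = -18 + 0*-3 = -18
a_1 = -18 + 1*-3 = -21
a_2 = -18 + 2*-3 = -24
...
= [-18, -21, -24, -27, -30, -33]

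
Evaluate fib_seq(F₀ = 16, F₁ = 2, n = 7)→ F_2 = F_1 + F_0 = 18
F_3 = F_2 + F_1 = 20
F_4 = F_3 + F_2 = 38
...
= [16, 2, 18, 20, 38, 58, 96]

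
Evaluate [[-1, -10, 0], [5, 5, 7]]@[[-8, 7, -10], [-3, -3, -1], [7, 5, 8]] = C[0][0] = (-1)*(-8) + (-10)*(-3) + (0)*(7) = 38
C[0][1] = (-1)*(7) + (-10)*(-3) + (0)*(5) = 23
C[0][2] = (-1)*(-10) + (-10)*(-1) + (0)*(8) = 20
C[1][0] = (5)*(-8) + (5)*(-3) + (7)*(7) = -6
C[1][1] = (5)*(7) + (5)*(-3) + (7)*(5) = 55
C[1][2] = (5)*(-10) + (5)*(-1) + (7)*(8) = 1
= [[38, 23, 20], [-6, 55, 1]]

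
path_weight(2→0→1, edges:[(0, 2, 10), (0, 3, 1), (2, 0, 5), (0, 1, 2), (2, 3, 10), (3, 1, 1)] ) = 7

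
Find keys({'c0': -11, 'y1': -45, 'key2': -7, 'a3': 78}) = ['c0', 'y1', 'key2', 'a3']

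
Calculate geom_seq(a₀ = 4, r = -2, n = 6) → [4, -8, 16, -32, 64, -128]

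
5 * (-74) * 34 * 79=-993820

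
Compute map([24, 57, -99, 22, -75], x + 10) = 24+10=34, 57+10=67, -99+10=-89, 22+10=32, -75+10=-65
= [34, 67, -89, 32, -65]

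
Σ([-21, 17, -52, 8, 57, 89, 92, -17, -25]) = 148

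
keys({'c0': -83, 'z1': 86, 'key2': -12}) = ['c0', 'z1', 'key2']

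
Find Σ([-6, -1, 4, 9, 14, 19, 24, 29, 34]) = (-6) + (-1) + 4 + 9 + 14 + 19 + 24 + 29 + 34
= 126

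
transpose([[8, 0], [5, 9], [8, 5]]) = [[8, 5, 8], [0, 9, 5]]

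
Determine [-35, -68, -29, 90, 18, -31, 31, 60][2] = -29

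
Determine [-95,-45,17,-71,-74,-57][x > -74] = [-45, 17, -71, -57]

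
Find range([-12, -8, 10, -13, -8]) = 23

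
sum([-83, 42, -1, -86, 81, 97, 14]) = (-83) + 42 + (-1) + (-86) + 81 + 97 + 14
= 64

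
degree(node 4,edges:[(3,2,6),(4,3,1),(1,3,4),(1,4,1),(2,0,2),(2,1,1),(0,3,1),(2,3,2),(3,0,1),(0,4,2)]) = incident: (4,3), (1,4), (0,4)
= 3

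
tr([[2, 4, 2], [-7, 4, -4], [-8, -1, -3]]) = diagonal: 2 + 4 + (-3)
= 3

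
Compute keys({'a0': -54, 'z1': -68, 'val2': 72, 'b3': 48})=['a0', 'z1', 'val2', 'b3']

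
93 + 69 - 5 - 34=123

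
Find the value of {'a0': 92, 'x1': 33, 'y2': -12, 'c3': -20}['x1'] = 33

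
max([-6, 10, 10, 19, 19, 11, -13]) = 19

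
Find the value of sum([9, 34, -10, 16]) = 9 + 34 + (-10) + 16
= 49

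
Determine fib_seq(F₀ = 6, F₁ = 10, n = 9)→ [6, 10, 16, 26, 42, 68, 110, 178, 288]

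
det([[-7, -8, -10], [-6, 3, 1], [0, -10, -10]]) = 20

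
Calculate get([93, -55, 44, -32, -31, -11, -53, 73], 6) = -53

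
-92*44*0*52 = 0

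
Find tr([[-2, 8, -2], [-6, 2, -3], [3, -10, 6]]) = diagonal: (-2) + 2 + 6
= 6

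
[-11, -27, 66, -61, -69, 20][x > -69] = [-11, -27, 66, -61, 20]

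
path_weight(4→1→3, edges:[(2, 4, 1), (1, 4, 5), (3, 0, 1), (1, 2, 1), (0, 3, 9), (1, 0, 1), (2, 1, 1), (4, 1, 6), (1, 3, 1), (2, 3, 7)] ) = w(4→1)=6 + w(1→3)=1
= 7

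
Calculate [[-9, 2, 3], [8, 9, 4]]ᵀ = [[-9, 8], [2, 9], [3, 4]]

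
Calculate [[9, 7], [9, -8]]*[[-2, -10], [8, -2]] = C[0][0] = (9)*(-2) + (7)*(8) = 38
C[0][1] = (9)*(-10) + (7)*(-2) = -104
C[1][0] = (9)*(-2) + (-8)*(8) = -82
C[1][1] = (9)*(-10) + (-8)*(-2) = -74
= [[38, -104], [-82, -74]]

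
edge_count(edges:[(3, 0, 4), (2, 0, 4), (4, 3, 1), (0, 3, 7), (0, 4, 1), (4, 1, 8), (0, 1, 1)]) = 7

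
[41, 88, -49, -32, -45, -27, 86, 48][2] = -49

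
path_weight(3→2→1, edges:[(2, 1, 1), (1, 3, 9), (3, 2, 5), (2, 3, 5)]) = 6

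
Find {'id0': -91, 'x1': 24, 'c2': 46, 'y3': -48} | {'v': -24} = {'id0': -91, 'x1': 24, 'c2': 46, 'y3': -48, 'v': -24}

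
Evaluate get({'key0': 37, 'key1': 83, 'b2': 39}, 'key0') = 37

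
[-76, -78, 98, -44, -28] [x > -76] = keep x where x > -76: -76✗, -78✗, 98✓, -44✓, -28✓
= [98, -44, -28]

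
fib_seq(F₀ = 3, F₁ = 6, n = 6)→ F_2 = F_1 + F_0 = 9
F_3 = F_2 + F_1 = 15
F_4 = F_3 + F_2 = 24
...
= [3, 6, 9, 15, 24, 39]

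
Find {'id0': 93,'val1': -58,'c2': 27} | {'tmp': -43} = {'id0': 93, 'val1': -58, 'c2': 27, 'tmp': -43}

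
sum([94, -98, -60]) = 94 + (-98) + (-60)
= -64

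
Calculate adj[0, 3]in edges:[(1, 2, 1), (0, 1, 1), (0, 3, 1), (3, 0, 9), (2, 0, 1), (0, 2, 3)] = 1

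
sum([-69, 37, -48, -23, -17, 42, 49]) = -29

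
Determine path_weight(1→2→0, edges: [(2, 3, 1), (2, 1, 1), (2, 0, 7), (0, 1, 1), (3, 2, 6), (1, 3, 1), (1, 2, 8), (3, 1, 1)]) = 15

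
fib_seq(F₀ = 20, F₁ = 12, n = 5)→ [20, 12, 32, 44, 76]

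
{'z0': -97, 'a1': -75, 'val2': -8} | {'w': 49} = {'z0': -97, 'a1': -75, 'val2': -8, 'w': 49}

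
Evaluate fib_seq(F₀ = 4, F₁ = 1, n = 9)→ F_2 = F_1 + F_0 = 5
F_3 = F_2 + F_1 = 6
F_4 = F_3 + F_2 = 11
...
= [4, 1, 5, 6, 11, 17, 28, 45, 73]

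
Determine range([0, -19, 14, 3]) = 33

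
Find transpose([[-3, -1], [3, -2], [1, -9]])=[[-3, 3, 1], [-1, -2, -9]]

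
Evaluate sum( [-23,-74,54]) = -43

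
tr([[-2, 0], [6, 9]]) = 7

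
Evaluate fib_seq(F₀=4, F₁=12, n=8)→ F_2 = F_1 + F_0 = 16
F_3 = F_2 + F_1 = 28
F_4 = F_3 + F_2 = 44
...
= [4, 12, 16, 28, 44, 72, 116, 188]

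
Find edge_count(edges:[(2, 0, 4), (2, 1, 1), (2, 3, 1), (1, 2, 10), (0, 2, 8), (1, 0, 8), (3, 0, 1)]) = 7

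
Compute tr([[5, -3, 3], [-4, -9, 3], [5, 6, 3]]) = diagonal: 5 + (-9) + 3
= -1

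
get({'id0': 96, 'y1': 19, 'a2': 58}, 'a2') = 58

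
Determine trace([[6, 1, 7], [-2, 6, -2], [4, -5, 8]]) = 20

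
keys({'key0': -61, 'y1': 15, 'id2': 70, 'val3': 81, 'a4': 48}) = ['key0', 'y1', 'id2', 'val3', 'a4']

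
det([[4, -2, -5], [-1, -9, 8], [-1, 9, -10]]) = 198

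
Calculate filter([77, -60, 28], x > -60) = [77, 28]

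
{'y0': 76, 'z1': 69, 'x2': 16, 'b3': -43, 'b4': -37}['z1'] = 69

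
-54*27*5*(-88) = 641520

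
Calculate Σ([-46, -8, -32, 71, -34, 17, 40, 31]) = (-46) + (-8) + (-32) + 71 + (-34) + 17 + 40 + 31
= 39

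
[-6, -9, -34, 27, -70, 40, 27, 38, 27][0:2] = [-6, -9]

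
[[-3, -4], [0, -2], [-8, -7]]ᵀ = [[-3, 0, -8], [-4, -2, -7]]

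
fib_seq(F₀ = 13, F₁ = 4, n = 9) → F_2 = F_1 + F_0 = 17
F_3 = F_2 + F_1 = 21
F_4 = F_3 + F_2 = 38
...
= [13, 4, 17, 21, 38, 59, 97, 156, 253]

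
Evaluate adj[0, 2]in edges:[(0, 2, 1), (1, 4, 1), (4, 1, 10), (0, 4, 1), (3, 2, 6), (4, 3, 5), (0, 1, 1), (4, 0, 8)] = 1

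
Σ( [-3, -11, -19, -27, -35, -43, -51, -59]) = -248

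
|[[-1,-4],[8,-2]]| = 34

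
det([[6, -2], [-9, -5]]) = -48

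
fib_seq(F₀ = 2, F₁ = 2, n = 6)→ [2, 2, 4, 6, 10, 16]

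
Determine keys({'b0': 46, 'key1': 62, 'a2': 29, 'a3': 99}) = ['b0', 'key1', 'a2', 'a3']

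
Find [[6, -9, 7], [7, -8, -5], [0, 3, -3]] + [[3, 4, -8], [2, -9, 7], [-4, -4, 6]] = [[9, -5, -1], [9, -17, 2], [-4, -1, 3]]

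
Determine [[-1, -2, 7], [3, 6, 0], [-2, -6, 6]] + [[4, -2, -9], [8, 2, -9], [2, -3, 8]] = [[3, -4, -2], [11, 8, -9], [0, -9, 14]]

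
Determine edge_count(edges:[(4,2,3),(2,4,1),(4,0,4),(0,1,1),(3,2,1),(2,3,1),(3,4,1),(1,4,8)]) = 8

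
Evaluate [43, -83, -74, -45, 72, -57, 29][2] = -74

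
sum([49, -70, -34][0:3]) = -55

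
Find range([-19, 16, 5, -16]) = 35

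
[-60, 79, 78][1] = 79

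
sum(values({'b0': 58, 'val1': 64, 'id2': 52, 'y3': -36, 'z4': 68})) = 206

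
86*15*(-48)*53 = -3281760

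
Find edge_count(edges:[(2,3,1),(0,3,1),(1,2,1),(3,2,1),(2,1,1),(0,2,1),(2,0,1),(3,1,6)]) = 8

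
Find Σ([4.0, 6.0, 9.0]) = 4.0 + 6.0 + 9.0
= 19.0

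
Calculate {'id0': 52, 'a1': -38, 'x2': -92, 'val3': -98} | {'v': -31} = {'id0': 52, 'a1': -38, 'x2': -92, 'val3': -98, 'v': -31}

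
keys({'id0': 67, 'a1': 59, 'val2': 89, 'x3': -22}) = ['id0', 'a1', 'val2', 'x3']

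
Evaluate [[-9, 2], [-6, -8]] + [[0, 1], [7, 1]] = [[-9, 3], [1, -7]]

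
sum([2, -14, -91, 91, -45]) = -57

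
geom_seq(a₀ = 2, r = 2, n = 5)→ a_0 = 2*2^0 = 2
a_1 = 2*2^1 = 4
a_2 = 2*2^2 = 8
...
= [2, 4, 8, 16, 32]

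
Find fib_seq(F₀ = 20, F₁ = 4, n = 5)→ [20, 4, 24, 28, 52]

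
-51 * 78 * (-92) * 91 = 33303816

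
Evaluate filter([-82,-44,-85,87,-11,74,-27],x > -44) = [87, -11, 74, -27]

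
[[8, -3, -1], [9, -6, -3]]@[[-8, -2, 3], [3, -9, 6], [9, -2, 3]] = [[-82, 13, 3], [-117, 42, -18]]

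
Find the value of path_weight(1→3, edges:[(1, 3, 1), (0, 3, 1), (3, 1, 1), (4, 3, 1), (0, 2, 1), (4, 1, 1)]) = 1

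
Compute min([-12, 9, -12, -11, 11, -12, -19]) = -19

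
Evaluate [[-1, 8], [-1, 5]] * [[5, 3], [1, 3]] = C[0][0] = (-1)*(5) + (8)*(1) = 3
C[0][1] = (-1)*(3) + (8)*(3) = 21
C[1][0] = (-1)*(5) + (5)*(1) = 0
C[1][1] = (-1)*(3) + (5)*(3) = 12
= [[3, 21], [0, 12]]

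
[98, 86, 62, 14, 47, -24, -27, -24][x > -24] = [98, 86, 62, 14, 47]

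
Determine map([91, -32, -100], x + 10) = [101, -22, -90]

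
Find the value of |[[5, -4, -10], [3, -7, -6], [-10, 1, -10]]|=690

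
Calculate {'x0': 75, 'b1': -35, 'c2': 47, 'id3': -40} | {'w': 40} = {'x0': 75, 'b1': -35, 'c2': 47, 'id3': -40, 'w': 40}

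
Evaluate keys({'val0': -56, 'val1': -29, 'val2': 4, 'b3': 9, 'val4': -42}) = ['val0', 'val1', 'val2', 'b3', 'val4']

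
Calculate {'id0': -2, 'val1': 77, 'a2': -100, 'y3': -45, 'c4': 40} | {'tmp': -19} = {'id0': -2, 'val1': 77, 'a2': -100, 'y3': -45, 'c4': 40, 'tmp': -19}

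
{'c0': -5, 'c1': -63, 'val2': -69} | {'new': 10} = {'c0': -5, 'c1': -63, 'val2': -69, 'new': 10}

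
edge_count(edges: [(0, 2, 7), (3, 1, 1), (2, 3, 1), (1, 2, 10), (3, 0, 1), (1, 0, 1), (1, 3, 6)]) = 7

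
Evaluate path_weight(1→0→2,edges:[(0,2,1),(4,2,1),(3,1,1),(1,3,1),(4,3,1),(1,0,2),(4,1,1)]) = 3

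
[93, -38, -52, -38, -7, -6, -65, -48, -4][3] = -38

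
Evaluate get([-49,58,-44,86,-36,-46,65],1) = 58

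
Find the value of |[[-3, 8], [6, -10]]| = (-3)*(-10) - (8)*(6)
= -18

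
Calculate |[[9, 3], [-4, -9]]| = -69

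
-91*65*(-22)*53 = 6896890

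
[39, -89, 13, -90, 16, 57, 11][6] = 11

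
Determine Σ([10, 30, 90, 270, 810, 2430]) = 3640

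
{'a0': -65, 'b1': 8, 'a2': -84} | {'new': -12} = {'a0': -65, 'b1': 8, 'a2': -84, 'new': -12}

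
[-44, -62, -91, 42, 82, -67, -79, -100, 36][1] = -62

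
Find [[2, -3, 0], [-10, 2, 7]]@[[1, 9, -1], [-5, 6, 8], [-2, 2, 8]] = C[0][0] = (2)*(1) + (-3)*(-5) + (0)*(-2) = 17
C[0][1] = (2)*(9) + (-3)*(6) + (0)*(2) = 0
C[0][2] = (2)*(-1) + (-3)*(8) + (0)*(8) = -26
C[1][0] = (-10)*(1) + (2)*(-5) + (7)*(-2) = -34
C[1][1] = (-10)*(9) + (2)*(6) + (7)*(2) = -64
C[1][2] = (-10)*(-1) + (2)*(8) + (7)*(8) = 82
= [[17, 0, -26], [-34, -64, 82]]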